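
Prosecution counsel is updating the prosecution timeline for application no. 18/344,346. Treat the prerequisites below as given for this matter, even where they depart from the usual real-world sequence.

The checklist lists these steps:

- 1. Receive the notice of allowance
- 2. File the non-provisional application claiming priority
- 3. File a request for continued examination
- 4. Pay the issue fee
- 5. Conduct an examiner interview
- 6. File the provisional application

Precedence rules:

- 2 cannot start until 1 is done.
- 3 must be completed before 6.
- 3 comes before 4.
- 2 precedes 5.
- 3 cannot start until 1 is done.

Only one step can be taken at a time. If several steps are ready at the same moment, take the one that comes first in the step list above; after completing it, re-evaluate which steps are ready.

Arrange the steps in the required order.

1 has no prerequisites → 1 first.
Now 2 and 3 have their prerequisites met. 2 is listed earlier, so 2 next.
5 now also ready, so the ready set is {3, 5}; 3 is listed earlier → 3.
4 and 6 now also ready, so the ready set is {4, 5, 6}; 4 is listed earlier → 4.
Now 5 and 6 have their prerequisites met. 5 is listed earlier, so 5 next.
That leaves 6 as the only ready step → 6.

1, 2, 3, 4, 5, 6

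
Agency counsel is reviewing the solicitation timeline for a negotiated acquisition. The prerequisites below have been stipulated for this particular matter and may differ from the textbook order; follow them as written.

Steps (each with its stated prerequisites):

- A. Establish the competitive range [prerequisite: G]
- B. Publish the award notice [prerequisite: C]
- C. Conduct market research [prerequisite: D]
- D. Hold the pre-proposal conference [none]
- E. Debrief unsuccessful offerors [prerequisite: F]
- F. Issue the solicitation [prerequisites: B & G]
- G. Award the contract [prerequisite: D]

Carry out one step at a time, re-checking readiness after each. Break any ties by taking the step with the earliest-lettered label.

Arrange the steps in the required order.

D, C, B, G, A, F, E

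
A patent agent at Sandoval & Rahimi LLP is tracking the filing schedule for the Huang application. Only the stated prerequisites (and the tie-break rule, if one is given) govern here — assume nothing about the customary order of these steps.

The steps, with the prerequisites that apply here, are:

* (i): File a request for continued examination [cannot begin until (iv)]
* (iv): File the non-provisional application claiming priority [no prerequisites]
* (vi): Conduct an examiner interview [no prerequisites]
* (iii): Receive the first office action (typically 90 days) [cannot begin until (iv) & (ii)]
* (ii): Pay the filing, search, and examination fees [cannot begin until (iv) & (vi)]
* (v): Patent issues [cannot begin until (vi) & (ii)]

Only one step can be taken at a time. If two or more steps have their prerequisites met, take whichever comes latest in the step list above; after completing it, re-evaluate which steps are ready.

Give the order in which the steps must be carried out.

Nothing is required for (vi) and (iv). (vi) is listed later → (vi) first.
Next only (iv) has its prerequisites met → (iv).
(ii) and (i) are both available; (ii) is listed later → (ii).
Ready: (v), (iii) and (i). (v) is listed later → (v).
(iii) and (i) are both available; (iii) is listed later → (iii).
(i) needed (iv), now all done → (i).

(vi) (iv) (ii) (v) (iii) (i)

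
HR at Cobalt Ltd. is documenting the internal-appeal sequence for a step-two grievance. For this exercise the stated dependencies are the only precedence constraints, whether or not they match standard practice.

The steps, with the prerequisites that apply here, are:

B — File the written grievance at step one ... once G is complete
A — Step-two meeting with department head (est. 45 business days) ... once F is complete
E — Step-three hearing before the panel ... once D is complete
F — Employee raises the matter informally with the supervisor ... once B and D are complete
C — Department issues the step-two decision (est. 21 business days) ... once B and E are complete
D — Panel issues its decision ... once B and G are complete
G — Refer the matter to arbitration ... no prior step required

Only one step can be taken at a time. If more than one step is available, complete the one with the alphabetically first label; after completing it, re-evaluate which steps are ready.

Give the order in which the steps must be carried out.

G is the only step with nothing outstanding, so it goes first.
B needed G, now all done → B.
D needed B and G, now all done → D.
Now E and F have their prerequisites met. E has the earlier label, so E next.
C now also ready, so the ready set is {C, F}; C has the earlier label → C.
That leaves F as the only ready step → F.
Next only A has its prerequisites met → A.

G B D E C F A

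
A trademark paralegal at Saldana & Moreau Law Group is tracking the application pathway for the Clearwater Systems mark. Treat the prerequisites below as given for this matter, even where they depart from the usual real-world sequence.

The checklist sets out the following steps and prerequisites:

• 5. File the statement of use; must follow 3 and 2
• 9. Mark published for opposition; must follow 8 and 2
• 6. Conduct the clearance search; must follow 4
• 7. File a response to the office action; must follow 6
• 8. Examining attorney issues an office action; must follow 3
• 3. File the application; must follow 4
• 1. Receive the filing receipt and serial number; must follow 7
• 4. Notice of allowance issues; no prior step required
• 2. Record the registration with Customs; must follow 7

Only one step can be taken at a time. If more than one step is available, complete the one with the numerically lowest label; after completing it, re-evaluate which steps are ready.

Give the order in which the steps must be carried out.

Only 4 has no prerequisites, so it is first.
Now 3 and 6 have their prerequisites met. 3 has the earlier label, so 3 next.
8 now also ready, so the ready set is {6, 8}; 6 has the earlier label → 6.
7 now also ready, so the ready set is {7, 8}; 7 has the earlier label → 7.
1 and 2 now also ready, so the ready set is {1, 2, 8}; 1 has the earlier label → 1.
Now 2 and 8 have their prerequisites met. 2 has the earlier label, so 2 next.
5 and 8 are both available; 5 has the earlier label → 5.
That leaves 8 as the only ready step → 8.
Next only 9 has its prerequisites met → 9.

4, 3, 6, 7, 1, 2, 5, 8, 9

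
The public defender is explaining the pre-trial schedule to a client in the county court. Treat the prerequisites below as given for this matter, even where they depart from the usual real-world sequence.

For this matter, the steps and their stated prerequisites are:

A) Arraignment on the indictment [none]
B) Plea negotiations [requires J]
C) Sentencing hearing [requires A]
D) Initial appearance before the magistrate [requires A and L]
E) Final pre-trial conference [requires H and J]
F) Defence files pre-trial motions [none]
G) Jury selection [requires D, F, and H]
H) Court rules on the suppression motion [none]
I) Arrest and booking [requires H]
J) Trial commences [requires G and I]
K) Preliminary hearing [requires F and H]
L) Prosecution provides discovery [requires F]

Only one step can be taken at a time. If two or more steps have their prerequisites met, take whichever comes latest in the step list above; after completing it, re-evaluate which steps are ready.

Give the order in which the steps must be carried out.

H, I, F, L, K, A, D, G, J, E, C, B

Nothing is required for H, F and A. H is listed later → H first.
Ready: I, F and A. I is listed later → I.
Ready: F and A. F is listed later → F.
L and K now also ready, so the ready set is {L, K, A}; L is listed later → L.
Now K and A have their prerequisites met. K is listed later, so K next.
That leaves A as the only ready step → A.
Now D and C have their prerequisites met. D is listed later, so D next.
G now also ready, so the ready set is {G, C}; G is listed later → G.
J now also ready, so the ready set is {J, C}; J is listed later → J.
E and B now also ready, so the ready set is {E, C, B}; E is listed later → E.
C and B are both available; C is listed later → C.
B needed J, now all done → B.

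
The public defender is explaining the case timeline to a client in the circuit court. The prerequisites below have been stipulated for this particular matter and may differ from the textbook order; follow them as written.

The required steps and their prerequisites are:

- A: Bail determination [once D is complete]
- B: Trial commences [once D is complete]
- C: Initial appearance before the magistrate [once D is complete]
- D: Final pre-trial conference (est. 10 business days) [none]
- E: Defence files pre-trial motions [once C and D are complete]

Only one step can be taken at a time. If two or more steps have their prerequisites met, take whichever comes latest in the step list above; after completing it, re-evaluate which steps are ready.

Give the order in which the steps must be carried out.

D, C, E, B, A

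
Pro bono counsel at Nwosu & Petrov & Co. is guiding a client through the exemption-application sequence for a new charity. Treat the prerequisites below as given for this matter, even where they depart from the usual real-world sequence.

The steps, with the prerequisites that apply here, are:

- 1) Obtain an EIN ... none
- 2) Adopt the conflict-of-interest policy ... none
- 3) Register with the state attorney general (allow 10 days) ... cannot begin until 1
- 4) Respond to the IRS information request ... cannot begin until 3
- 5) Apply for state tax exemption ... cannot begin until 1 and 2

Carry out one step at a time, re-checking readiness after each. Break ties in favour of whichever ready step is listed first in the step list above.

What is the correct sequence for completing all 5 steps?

Nothing is required for 1 and 2. 1 is listed earlier → 1 first.
Ready: 2 and 3. 2 is listed earlier → 2.
Now 3 and 5 have their prerequisites met. 3 is listed earlier, so 3 next.
4 now also ready, so the ready set is {4, 5}; 4 is listed earlier → 4.
That leaves 5 as the only ready step → 5.

1, 2, 3, 4, 5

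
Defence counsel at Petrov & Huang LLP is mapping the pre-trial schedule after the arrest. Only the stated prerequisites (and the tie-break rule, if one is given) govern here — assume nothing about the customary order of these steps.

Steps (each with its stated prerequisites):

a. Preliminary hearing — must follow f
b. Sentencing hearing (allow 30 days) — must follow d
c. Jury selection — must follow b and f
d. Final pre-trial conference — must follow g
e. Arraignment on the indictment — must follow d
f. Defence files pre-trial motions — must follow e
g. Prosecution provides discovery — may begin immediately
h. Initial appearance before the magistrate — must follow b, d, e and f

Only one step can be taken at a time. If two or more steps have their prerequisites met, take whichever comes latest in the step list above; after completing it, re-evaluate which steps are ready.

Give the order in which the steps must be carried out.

Only g has no prerequisites, so it is first.
d needed g, now all done → d.
e and b are both available; e is listed later → e.
f and b are both available; f is listed later → f.
a now also ready, so the ready set is {b, a}; b is listed later → b.
Ready: h, c and a. h is listed later → h.
c and a are both available; c is listed later → c.
a is the only step now ready → a.

g, d, e, f, b, h, c, a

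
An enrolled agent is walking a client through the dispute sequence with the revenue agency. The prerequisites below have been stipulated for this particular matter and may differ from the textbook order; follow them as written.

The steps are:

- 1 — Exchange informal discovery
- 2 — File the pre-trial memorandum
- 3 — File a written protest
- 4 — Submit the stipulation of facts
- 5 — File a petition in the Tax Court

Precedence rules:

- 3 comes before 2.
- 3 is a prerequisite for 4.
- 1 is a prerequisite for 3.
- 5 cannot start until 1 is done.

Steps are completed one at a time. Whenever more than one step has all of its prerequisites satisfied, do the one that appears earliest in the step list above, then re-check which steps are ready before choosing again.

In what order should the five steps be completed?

Only 1 has no prerequisites, so it is first.
3 and 5 are both available; 3 is listed earlier → 3.
2, 4 and 5 are all available; 2 is listed earlier → 2.
4 and 5 are both available; 4 is listed earlier → 4.
5 is the only step now ready → 5.

1, 3, 2, 4, 5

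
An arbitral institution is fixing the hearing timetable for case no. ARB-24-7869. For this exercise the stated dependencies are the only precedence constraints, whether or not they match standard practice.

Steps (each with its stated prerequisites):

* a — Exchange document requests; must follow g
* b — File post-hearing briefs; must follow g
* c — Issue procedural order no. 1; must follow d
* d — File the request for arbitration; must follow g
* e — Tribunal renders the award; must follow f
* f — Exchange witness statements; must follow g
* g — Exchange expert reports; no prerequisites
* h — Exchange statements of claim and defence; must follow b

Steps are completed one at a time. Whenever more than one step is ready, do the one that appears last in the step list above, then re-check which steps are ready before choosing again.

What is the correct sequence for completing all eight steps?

g, f, e, d, c, b, h, a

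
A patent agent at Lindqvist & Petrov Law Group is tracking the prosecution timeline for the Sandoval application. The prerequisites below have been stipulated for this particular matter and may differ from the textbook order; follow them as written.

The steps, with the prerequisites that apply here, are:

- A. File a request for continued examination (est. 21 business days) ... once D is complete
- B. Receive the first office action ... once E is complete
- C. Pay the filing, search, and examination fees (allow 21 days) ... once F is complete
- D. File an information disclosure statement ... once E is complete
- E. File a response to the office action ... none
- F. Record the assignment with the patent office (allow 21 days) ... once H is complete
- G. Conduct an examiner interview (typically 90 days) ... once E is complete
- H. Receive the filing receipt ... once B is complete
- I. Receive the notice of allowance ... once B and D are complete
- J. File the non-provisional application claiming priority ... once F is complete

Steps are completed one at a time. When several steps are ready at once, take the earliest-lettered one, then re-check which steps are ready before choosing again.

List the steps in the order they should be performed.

E has no prerequisites → E first.
Ready: B, D and G. B has the earlier label → B.
H now also ready, so the ready set is {D, G, H}; D has the earlier label → D.
Ready: A, G, H and I. A has the earlier label → A.
G, H and I are all available; G has the earlier label → G.
H and I are both available; H has the earlier label → H.
Now F and I have their prerequisites met. F has the earlier label, so F next.
C and J now also ready, so the ready set is {C, I, J}; C has the earlier label → C.
I and J are both available; I has the earlier label → I.
Next only J has its prerequisites met → J.

E → B → D → A → G → H → F → C → I → J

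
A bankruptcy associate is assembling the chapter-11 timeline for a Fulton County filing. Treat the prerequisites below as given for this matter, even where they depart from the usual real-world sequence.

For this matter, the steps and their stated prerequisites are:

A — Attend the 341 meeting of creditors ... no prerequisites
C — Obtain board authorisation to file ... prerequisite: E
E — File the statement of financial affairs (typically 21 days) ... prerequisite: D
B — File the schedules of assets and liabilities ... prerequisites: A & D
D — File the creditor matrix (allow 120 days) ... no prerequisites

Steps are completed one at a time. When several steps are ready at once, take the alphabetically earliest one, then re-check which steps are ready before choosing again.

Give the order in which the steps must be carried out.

Nothing is required for A and D. A has the earlier label → A first.
D is the only step now ready → D.
B and E are both available; B has the earlier label → B.
E is the only step now ready → E.
Next only C has its prerequisites met → C.

A D B E C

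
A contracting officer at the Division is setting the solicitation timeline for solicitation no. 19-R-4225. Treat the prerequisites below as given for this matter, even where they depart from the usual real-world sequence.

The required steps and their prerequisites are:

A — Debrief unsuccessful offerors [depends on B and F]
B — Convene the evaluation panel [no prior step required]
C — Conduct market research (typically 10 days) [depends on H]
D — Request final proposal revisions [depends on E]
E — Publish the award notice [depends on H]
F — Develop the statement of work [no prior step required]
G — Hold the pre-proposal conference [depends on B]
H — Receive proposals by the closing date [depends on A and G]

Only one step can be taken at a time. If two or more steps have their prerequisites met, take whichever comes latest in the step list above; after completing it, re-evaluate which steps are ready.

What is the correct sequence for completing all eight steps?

F B G A H E D C

F and B have no prerequisites; F is listed later, so F is first.
Next only B has its prerequisites met → B.
Now G and A have their prerequisites met. G is listed later, so G next.
A is the only step now ready → A.
Next only H has its prerequisites met → H.
Now E and C have their prerequisites met. E is listed later, so E next.
D and C are both available; D is listed later → D.
C is the only step now ready → C.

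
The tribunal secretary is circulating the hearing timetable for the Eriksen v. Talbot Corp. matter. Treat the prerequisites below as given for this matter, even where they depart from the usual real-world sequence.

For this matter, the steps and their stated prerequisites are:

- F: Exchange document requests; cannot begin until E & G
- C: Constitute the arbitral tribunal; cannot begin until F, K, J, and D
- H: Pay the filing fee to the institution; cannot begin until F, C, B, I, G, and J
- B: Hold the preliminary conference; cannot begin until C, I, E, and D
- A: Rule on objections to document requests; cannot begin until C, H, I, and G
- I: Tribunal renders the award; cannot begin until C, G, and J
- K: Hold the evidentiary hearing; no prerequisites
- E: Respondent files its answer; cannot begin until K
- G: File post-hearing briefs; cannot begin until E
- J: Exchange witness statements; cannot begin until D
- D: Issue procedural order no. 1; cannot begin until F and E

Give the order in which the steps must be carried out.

Only K has no prerequisites, so it is first.
Next only E has its prerequisites met → E.
G needed E, now all done → G.
That leaves F as the only ready step → F.
That leaves D as the only ready step → D.
Next only J has its prerequisites met → J.
C is the only step now ready → C.
I needed C, G and J, now all done → I.
B is the only step now ready → B.
That leaves H as the only ready step → H.
Next only A has its prerequisites met → A.

K, E, G, F, D, J, C, I, B, H, A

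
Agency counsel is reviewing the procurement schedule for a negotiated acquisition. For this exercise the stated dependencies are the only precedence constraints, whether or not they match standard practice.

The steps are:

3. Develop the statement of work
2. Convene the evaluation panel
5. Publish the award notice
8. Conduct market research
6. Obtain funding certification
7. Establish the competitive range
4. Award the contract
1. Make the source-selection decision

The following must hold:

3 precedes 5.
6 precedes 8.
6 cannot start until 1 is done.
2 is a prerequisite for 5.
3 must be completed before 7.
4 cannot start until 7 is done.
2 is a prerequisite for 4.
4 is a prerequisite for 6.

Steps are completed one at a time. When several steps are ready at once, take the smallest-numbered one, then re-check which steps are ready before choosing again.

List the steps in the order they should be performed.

1, 2 and 3 have no prerequisites; 1 has the earlier label, so 1 is first.
2 and 3 are both available; 2 has the earlier label → 2.
That leaves 3 as the only ready step → 3.
Ready: 5 and 7. 5 has the earlier label → 5.
Next only 7 has its prerequisites met → 7.
4 needed 2 and 7, now all done → 4.
6 needed 1 and 4, now all done → 6.
Next only 8 has its prerequisites met → 8.

1, 2, 3, 5, 7, 4, 6, 8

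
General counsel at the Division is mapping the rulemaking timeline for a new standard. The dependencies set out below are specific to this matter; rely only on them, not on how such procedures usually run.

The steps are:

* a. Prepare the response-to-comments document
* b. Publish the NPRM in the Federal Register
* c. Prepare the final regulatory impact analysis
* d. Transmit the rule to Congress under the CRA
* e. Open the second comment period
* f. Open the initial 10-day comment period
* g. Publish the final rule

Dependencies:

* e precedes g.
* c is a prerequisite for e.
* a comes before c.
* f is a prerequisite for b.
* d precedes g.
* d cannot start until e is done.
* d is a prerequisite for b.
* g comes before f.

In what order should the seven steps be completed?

Only a has no prerequisites, so it is first.
Next only c has its prerequisites met → c.
That leaves e as the only ready step → e.
d needed e, now all done → d.
g needed d and e, now all done → g.
f is the only step now ready → f.
Next only b has its prerequisites met → b.

a → c → e → d → g → f → b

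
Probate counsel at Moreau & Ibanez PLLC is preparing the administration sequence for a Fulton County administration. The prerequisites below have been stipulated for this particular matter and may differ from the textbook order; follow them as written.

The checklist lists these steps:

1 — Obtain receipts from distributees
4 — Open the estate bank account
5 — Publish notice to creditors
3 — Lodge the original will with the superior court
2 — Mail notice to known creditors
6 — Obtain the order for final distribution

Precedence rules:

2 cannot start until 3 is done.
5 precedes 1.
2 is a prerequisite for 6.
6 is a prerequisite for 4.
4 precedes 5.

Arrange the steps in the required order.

3 2 6 4 5 1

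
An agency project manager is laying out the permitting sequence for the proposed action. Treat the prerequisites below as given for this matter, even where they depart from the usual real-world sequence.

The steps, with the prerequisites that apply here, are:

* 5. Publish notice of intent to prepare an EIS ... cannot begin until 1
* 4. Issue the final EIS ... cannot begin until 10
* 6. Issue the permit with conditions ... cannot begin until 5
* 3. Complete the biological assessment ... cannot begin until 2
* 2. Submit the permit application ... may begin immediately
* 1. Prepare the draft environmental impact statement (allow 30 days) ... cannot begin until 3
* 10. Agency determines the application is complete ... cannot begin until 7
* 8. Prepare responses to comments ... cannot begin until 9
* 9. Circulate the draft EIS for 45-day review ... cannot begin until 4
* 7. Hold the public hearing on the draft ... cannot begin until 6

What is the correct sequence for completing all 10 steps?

2, 3, 1, 5, 6, 7, 10, 4, 9, 8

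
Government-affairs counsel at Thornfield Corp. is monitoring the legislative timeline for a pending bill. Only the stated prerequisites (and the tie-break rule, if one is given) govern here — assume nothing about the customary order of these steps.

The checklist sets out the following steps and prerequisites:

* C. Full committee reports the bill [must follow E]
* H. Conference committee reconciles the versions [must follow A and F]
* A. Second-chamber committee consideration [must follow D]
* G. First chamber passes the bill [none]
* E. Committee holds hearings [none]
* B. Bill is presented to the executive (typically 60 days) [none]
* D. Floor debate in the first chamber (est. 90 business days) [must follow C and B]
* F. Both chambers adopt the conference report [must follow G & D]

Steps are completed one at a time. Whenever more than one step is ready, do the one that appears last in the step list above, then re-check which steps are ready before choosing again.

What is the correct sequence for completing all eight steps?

B E G C D F A H

B, E and G have no prerequisites; B is listed later, so B is first.
Ready: E and G. E is listed later → E.
Now G and C have their prerequisites met. G is listed later, so G next.
C needed E, now all done → C.
Next only D has its prerequisites met → D.
F and A are both available; F is listed later → F.
Next only A has its prerequisites met → A.
H needed F and A, now all done → H.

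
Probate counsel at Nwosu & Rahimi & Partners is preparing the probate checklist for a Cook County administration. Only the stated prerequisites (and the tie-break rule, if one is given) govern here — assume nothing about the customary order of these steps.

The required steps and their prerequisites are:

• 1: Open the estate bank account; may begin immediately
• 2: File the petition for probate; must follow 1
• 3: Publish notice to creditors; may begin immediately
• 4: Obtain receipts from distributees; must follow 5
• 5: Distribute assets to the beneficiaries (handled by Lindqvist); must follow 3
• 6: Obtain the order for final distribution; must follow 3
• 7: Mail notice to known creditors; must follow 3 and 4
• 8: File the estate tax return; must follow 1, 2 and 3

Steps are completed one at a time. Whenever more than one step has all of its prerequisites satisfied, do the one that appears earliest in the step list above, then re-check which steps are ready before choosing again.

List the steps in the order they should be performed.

1 and 3 have no prerequisites; 1 is listed earlier, so 1 is first.
2 now also ready, so the ready set is {2, 3}; 2 is listed earlier → 2.
3 is the only step now ready → 3.
Ready: 5, 6 and 8. 5 is listed earlier → 5.
4 now also ready, so the ready set is {4, 6, 8}; 4 is listed earlier → 4.
7 now also ready, so the ready set is {6, 7, 8}; 6 is listed earlier → 6.
7 and 8 are both available; 7 is listed earlier → 7.
8 needed 1, 2 and 3, now all done → 8.

1 2 3 5 4 6 7 8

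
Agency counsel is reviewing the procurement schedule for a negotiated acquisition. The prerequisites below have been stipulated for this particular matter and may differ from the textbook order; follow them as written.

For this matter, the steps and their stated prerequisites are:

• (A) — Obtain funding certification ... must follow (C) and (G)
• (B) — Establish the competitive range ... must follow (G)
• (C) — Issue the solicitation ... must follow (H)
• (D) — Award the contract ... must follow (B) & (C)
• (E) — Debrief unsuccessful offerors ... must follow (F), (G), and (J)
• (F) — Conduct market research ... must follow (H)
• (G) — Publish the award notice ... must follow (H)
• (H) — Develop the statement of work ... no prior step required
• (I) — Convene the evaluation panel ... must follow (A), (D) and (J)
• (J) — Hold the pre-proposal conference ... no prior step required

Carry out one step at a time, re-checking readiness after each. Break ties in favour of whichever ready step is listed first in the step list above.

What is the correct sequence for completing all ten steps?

(H) → (C) → (F) → (G) → (A) → (B) → (D) → (J) → (E) → (I)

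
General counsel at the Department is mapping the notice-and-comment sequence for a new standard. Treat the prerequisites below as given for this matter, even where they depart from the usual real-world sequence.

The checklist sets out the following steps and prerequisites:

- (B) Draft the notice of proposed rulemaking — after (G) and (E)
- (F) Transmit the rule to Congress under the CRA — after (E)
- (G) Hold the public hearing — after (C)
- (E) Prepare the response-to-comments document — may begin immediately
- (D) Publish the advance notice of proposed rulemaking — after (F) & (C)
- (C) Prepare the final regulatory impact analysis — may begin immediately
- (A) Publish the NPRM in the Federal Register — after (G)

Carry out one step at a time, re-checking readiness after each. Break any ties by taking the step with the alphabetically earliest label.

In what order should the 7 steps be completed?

(C) and (E) have no prerequisites; (C) has the earlier label, so (C) is first.
(E) and (G) are both available; (E) has the earlier label → (E).
Now (F) and (G) have their prerequisites met. (F) has the earlier label, so (F) next.
Now (D) and (G) have their prerequisites met. (D) has the earlier label, so (D) next.
That leaves (G) as the only ready step → (G).
Ready: (A) and (B). (A) has the earlier label → (A).
That leaves (B) as the only ready step → (B).

(C), (E), (F), (D), (G), (A), (B)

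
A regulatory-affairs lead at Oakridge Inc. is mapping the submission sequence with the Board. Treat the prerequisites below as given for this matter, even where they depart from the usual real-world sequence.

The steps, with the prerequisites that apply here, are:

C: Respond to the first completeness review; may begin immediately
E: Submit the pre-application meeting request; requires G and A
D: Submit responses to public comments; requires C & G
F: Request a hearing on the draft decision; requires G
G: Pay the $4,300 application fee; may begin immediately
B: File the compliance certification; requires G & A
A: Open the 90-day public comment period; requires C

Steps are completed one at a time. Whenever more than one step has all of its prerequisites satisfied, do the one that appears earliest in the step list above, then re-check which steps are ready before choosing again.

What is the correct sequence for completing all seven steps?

Nothing is required for C and G. C is listed earlier → C first.
A now also ready, so the ready set is {G, A}; G is listed earlier → G.
D, F and A are all available; D is listed earlier → D.
Ready: F and A. F is listed earlier → F.
A needed C, now all done → A.
E and B are both available; E is listed earlier → E.
B needed G and A, now all done → B.

C → G → D → F → A → E → B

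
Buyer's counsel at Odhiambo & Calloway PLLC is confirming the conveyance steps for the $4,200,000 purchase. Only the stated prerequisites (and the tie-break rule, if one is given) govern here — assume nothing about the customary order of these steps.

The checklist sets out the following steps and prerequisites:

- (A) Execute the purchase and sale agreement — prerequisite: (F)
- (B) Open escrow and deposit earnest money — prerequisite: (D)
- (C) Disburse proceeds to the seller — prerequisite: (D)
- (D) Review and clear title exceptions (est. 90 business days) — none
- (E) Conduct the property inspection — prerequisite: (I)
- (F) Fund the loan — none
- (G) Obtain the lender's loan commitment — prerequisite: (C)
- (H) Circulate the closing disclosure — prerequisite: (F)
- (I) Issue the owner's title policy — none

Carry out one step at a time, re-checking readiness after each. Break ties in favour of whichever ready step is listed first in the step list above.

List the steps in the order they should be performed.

(D), (F) and (I) have no prerequisites; (D) is listed earlier, so (D) is first.
Now (B), (C), (F) and (I) have their prerequisites met. (B) is listed earlier, so (B) next.
Now (C), (F) and (I) have their prerequisites met. (C) is listed earlier, so (C) next.
(G) now also ready, so the ready set is {(F), (G), (I)}; (F) is listed earlier → (F).
Ready: (A), (G), (H) and (I). (A) is listed earlier → (A).
(G), (H) and (I) are all available; (G) is listed earlier → (G).
(H) and (I) are both available; (H) is listed earlier → (H).
Next only (I) has its prerequisites met → (I).
That leaves (E) as the only ready step → (E).

(D), (B), (C), (F), (A), (G), (H), (I), (E)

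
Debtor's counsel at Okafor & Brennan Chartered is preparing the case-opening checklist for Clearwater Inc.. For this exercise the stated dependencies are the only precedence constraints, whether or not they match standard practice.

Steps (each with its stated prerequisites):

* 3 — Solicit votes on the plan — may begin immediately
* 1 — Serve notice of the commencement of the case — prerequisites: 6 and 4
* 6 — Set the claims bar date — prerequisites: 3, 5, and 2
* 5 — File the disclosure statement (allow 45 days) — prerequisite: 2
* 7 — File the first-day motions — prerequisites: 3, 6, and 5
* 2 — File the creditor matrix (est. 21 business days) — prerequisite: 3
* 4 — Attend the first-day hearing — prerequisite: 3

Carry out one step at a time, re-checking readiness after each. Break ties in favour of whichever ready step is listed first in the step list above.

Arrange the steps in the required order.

3, 2, 5, 6, 7, 4, 1

Only 3 has no prerequisites, so it is first.
Now 2 and 4 have their prerequisites met. 2 is listed earlier, so 2 next.
Now 5 and 4 have their prerequisites met. 5 is listed earlier, so 5 next.
6 now also ready, so the ready set is {6, 4}; 6 is listed earlier → 6.
Now 7 and 4 have their prerequisites met. 7 is listed earlier, so 7 next.
4 needed 3, now all done → 4.
1 is the only step now ready → 1.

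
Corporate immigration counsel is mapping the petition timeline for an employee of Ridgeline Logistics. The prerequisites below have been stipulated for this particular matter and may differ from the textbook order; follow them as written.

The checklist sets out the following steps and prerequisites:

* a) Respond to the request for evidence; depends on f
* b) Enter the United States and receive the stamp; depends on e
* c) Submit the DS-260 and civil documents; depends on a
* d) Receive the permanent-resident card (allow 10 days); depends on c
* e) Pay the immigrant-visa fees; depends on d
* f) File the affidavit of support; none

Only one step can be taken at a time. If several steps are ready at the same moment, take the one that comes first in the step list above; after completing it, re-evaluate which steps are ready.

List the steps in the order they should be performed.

Only f has no prerequisites, so it is first.
a needed f, now all done → a.
c needed a, now all done → c.
That leaves d as the only ready step → d.
e is the only step now ready → e.
b needed e, now all done → b.

f a c d e b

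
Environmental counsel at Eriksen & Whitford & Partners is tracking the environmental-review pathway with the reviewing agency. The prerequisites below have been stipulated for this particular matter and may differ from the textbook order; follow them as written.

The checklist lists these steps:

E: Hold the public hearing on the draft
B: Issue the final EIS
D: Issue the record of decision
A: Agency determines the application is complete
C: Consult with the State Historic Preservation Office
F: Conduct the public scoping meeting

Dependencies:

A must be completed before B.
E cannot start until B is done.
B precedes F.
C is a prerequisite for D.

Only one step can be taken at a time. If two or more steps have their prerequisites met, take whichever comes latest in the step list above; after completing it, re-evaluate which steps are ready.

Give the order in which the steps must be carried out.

C and A have no prerequisites; C is listed later, so C is first.
D now also ready, so the ready set is {A, D}; A is listed later → A.
Ready: D and B. D is listed later → D.
B needed A, now all done → B.
Ready: F and E. F is listed later → F.
E needed B, now all done → E.

C, A, D, B, F, E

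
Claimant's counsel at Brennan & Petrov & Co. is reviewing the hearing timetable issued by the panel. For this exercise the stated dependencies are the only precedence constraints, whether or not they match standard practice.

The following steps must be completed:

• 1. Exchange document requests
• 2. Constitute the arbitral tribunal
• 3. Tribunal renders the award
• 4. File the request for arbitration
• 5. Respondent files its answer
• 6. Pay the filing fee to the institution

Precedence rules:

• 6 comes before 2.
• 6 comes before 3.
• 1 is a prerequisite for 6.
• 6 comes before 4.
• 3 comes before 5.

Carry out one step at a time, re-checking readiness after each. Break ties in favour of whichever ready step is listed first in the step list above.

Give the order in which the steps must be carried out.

1 → 6 → 2 → 3 → 4 → 5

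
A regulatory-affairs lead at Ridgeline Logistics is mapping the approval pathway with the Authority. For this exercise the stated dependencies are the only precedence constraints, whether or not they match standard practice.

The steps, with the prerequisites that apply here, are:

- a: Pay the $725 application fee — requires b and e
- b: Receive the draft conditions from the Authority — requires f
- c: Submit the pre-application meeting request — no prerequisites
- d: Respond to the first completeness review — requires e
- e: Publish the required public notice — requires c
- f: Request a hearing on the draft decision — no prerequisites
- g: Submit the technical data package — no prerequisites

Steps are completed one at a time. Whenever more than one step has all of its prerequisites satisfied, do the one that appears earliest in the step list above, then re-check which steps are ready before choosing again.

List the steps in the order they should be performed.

c, e, d, f, b, a, g

c, f and g have no prerequisites; c is listed earlier, so c is first.
e now also ready, so the ready set is {e, f, g}; e is listed earlier → e.
d now also ready, so the ready set is {d, f, g}; d is listed earlier → d.
Now f and g have their prerequisites met. f is listed earlier, so f next.
Now b and g have their prerequisites met. b is listed earlier, so b next.
a and g are both available; a is listed earlier → a.
g is the only step now ready → g.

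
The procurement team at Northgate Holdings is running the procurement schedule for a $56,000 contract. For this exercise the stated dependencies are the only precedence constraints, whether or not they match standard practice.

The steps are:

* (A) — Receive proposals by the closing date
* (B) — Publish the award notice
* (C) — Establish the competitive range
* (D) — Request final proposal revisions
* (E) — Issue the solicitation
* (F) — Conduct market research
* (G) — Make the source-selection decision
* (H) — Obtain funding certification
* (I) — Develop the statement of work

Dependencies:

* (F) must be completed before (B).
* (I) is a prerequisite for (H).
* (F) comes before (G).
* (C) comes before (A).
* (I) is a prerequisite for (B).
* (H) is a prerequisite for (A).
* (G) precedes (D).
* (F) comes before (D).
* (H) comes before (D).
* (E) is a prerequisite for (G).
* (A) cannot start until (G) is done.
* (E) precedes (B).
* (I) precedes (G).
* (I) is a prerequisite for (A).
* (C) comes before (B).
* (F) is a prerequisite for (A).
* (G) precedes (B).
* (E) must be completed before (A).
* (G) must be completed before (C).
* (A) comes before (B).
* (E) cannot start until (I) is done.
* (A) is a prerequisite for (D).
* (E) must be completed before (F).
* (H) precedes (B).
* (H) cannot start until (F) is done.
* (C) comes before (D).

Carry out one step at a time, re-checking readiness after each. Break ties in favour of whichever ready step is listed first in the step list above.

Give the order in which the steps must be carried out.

(I), (E), (F), (G), (C), (H), (A), (B), (D)

Only (I) has no prerequisites, so it is first.
(E) needed (I), now all done → (E).
Next only (F) has its prerequisites met → (F).
(G) and (H) are both available; (G) is listed earlier → (G).
Now (C) and (H) have their prerequisites met. (C) is listed earlier, so (C) next.
(H) needed (F) and (I), now all done → (H).
(A) is the only step now ready → (A).
(B) and (D) are both available; (B) is listed earlier → (B).
(D) needed (A), (C), (F), (G) and (H), now all done → (D).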